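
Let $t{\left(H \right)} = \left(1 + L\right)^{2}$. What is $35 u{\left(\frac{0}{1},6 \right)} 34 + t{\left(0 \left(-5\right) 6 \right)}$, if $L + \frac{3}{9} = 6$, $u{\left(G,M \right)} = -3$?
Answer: $- \frac{31730}{9} \approx -3525.6$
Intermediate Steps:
$L = \frac{17}{3}$ ($L = - \frac{1}{3} + 6 = \frac{17}{3} \approx 5.6667$)
$t{\left(H \right)} = \frac{400}{9}$ ($t{\left(H \right)} = \left(1 + \frac{17}{3}\right)^{2} = \left(\frac{20}{3}\right)^{2} = \frac{400}{9}$)
$35 u{\left(\frac{0}{1},6 \right)} 34 + t{\left(0 \left(-5\right) 6 \right)} = 35 \left(-3\right) 34 + \frac{400}{9} = \left(-105\right) 34 + \frac{400}{9} = -3570 + \frac{400}{9} = - \frac{31730}{9}$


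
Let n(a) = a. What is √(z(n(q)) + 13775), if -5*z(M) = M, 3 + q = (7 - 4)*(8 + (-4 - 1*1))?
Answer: √344345/5 ≈ 117.36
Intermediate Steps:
q = 6 (q = -3 + (7 - 4)*(8 + (-4 - 1*1)) = -3 + 3*(8 + (-4 - 1)) = -3 + 3*(8 - 5) = -3 + 3*3 = -3 + 9 = 6)
z(M) = -M/5
√(z(n(q)) + 13775) = √(-⅕*6 + 13775) = √(-6/5 + 13775) = √(68869/5) = √344345/5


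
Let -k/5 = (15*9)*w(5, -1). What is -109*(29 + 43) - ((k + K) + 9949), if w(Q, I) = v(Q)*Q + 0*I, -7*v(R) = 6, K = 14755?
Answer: -248114/7 ≈ -35445.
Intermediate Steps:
v(R) = -6/7 (v(R) = -1/7*6 = -6/7)
w(Q, I) = -6*Q/7 (w(Q, I) = -6*Q/7 + 0*I = -6*Q/7 + 0 = -6*Q/7)
k = 20250/7 (k = -5*15*9*(-6/7*5) = -675*(-30)/7 = -5*(-4050/7) = 20250/7 ≈ 2892.9)
-109*(29 + 43) - ((k + K) + 9949) = -109*(29 + 43) - ((20250/7 + 14755) + 9949) = -109*72 - (123535/7 + 9949) = -7848 - 1*193178/7 = -7848 - 193178/7 = -248114/7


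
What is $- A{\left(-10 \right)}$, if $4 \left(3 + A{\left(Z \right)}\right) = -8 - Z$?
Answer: $\frac{5}{2} \approx 2.5$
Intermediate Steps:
$A{\left(Z \right)} = -5 - \frac{Z}{4}$ ($A{\left(Z \right)} = -3 + \frac{-8 - Z}{4} = -3 - \left(2 + \frac{Z}{4}\right) = -5 - \frac{Z}{4}$)
$- A{\left(-10 \right)} = - (-5 - - \frac{5}{2}) = - (-5 + \frac{5}{2}) = \left(-1\right) \left(- \frac{5}{2}\right) = \frac{5}{2}$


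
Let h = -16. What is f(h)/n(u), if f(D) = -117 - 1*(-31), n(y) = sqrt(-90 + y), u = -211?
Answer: 2*I*sqrt(301)/7 ≈ 4.957*I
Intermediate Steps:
f(D) = -86 (f(D) = -117 + 31 = -86)
f(h)/n(u) = -86/sqrt(-90 - 211) = -86*(-I*sqrt(301)/301) = -(-2)*I*sqrt(301)/7 = 2*I*sqrt(301)/7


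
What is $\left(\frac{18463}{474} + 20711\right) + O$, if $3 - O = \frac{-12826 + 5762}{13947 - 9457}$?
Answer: $\frac{22085512423}{1064130} \approx 20755.0$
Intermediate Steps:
$O = \frac{10267}{2245}$ ($O = 3 - \frac{-12826 + 5762}{13947 - 9457} = 3 - - \frac{7064}{4490} = 3 - \left(-7064\right) \frac{1}{4490} = 3 - - \frac{3532}{2245} = 3 + \frac{3532}{2245} = \frac{10267}{2245} \approx 4.5733$)
$\left(\frac{18463}{474} + 20711\right) + O = \left(\frac{18463}{474} + 20711\right) + \frac{10267}{2245} = \frac{9835477}{474} + \frac{10267}{2245} = \frac{22085512423}{1064130}$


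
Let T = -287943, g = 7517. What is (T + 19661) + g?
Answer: -260765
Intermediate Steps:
(T + 19661) + g = (-287943 + 19661) + 7517 = -268282 + 7517 = -260765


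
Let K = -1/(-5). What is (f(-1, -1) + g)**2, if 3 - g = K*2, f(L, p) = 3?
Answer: 784/25 ≈ 31.360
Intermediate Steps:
K = 1/5 (K = -1*(-1/5) = 1/5 ≈ 0.20000)
g = 13/5 (g = 3 - 2/5 = 13/5 ≈ 2.6000)
(f(-1, -1) + g)**2 = (3 + 13/5)**2 = (28/5)**2 = 784/25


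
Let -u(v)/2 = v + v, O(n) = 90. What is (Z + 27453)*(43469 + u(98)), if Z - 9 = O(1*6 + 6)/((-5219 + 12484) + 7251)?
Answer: 8586074944557/7258 ≈ 1.1830e+9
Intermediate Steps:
u(v) = -4*v (u(v) = -2*(v + v) = -4*v)
Z = 65367/7258 (Z = 9 + 90/((-5219 + 12484) + 7251) = 9 + 90/(7265 + 7251) = 9 + 90/14516 = 9 + 90*(1/14516) = 9 + 45/7258 = 65367/7258 ≈ 9.0062)
(Z + 27453)*(43469 + u(98)) = (65367/7258 + 27453)*(43469 - 4*98) = 199319241*(43469 - 392)/7258 = (199319241/7258)*43077 = 8586074944557/7258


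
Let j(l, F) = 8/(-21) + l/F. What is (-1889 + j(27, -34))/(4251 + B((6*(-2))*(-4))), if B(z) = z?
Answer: -1349585/3069486 ≈ -0.43968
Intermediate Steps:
j(l, F) = -8/21 + l/F (j(l, F) = 8*(-1/21) + l/F = -8/21 + l/F)
(-1889 + j(27, -34))/(4251 + B((6*(-2))*(-4))) = (-1889 + (-8/21 + 27/(-34)))/(4251 + (6*(-2))*(-4)) = (-1889 + (-8/21 + 27*(-1/34)))/(4251 - 12*(-4)) = (-1889 + (-8/21 - 27/34))/(4251 + 48) = (-1889 - 839/714)/4299 = -1349585/714*1/4299 = -1349585/3069486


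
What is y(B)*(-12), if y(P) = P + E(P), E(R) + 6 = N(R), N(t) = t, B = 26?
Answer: -552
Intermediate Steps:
E(R) = -6 + R
y(P) = -6 + 2*P (y(P) = P + (-6 + P) = -6 + 2*P)
y(B)*(-12) = (-6 + 2*26)*(-12) = (-6 + 52)*(-12) = 46*(-12) = -552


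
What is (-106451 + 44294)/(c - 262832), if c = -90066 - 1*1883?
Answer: 62157/354781 ≈ 0.17520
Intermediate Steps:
c = -91949 (c = -90066 - 1883 = -91949)
(-106451 + 44294)/(c - 262832) = (-106451 + 44294)/(-91949 - 262832) = -62157/(-354781) = -62157*(-1/354781) = 62157/354781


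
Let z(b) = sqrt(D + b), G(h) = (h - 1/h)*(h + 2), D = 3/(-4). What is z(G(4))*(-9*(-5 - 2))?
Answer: 63*sqrt(87)/2 ≈ 293.81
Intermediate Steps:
D = -3/4 (D = 3*(-1/4) = -3/4 ≈ -0.75000)
G(h) = (2 + h)*(h - 1/h) (G(h) = (h - 1/h)*(2 + h) = (2 + h)*(h - 1/h))
z(b) = sqrt(-3/4 + b)
z(G(4))*(-9*(-5 - 2)) = (sqrt(-3 + 4*(-1 + 4**2 - 2/4 + 2*4))/2)*(-9*(-5 - 2)) = (sqrt(-3 + 4*(-1 + 16 - 2*1/4 + 8))/2)*(-9*(-7)) = (sqrt(-3 + 4*(-1 + 16 - 1/2 + 8))/2)*63 = (sqrt(-3 + 4*(45/2))/2)*63 = (sqrt(-3 + 90)/2)*63 = (sqrt(87)/2)*63 = 63*sqrt(87)/2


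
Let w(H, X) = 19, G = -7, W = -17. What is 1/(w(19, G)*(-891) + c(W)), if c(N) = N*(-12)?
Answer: -1/16725 ≈ -5.9791e-5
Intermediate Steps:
c(N) = -12*N
1/(w(19, G)*(-891) + c(W)) = 1/(19*(-891) - 12*(-17)) = 1/(-16929 + 204) = 1/(-16725) = -1/16725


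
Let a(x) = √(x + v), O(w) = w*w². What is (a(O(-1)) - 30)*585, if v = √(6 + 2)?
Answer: -17550 + 585*√(-1 + 2*√2) ≈ -16759.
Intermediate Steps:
O(w) = w³
v = 2*√2 (v = √8 = 2*√2 ≈ 2.8284)
a(x) = √(x + 2*√2)
(a(O(-1)) - 30)*585 = (√((-1)³ + 2*√2) - 30)*585 = (√(-1 + 2*√2) - 30)*585 = (-30 + √(-1 + 2*√2))*585 = -17550 + 585*√(-1 + 2*√2)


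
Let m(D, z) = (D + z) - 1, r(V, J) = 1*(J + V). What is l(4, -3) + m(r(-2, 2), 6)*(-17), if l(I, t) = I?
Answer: -81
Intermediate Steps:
r(V, J) = J + V
m(D, z) = -1 + D + z
l(4, -3) + m(r(-2, 2), 6)*(-17) = 4 + (-1 + (2 - 2) + 6)*(-17) = 4 + (-1 + 0 + 6)*(-17) = 4 + 5*(-17) = 4 - 85 = -81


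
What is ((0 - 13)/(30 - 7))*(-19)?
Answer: 247/23 ≈ 10.739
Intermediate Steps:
((0 - 13)/(30 - 7))*(-19) = -13/23*(-19) = 247/23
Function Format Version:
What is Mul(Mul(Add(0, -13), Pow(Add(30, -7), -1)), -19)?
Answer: Rational(247, 23) ≈ 10.739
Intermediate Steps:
Mul(Mul(Add(0, -13), Pow(Add(30, -7), -1)), -19) = Mul(Mul(-13, Pow(23, -1)), -19) = Mul(Mul(-13, Rational(1, 23)), -19) = Mul(Rational(-13, 23), -19) = Rational(247, 23)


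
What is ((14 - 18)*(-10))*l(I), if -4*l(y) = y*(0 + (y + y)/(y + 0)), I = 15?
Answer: -300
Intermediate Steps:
l(y) = -y/2 (l(y) = -y*(0 + (y + y)/(y + 0))/4 = -y*(0 + (2*y)/y)/4 = -y*(0 + 2)/4 = -y*2/4 = -y/2)
((14 - 18)*(-10))*l(I) = ((14 - 18)*(-10))*(-1/2*15) = -4*(-10)*(-15/2) = 40*(-15/2) = -300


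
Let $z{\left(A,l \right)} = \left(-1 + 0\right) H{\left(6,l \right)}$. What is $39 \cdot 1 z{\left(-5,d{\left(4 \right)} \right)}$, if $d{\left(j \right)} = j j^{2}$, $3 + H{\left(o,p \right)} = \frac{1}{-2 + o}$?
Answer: $\frac{429}{4} \approx 107.25$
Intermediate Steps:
$H{\left(o,p \right)} = -3 + \frac{1}{-2 + o}$
$d{\left(j \right)} = j^{3}$
$z{\left(A,l \right)} = \frac{11}{4}$ ($z{\left(A,l \right)} = \left(-1 + 0\right) \frac{7 - 18}{-2 + 6} = - \frac{7 - 18}{4} = - \frac{-11}{4} = \left(-1\right) \left(- \frac{11}{4}\right) = \frac{11}{4}$)
$39 \cdot 1 z{\left(-5,d{\left(4 \right)} \right)} = 39 \cdot 1 \cdot \frac{11}{4} = 39 \cdot \frac{11}{4} = \frac{429}{4}$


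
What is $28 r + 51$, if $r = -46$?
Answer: $-1237$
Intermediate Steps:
$28 r + 51 = 28 \left(-46\right) + 51 = -1288 + 51 = -1237$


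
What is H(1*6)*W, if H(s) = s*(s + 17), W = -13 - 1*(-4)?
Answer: -1242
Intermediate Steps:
W = -9 (W = -13 + 4 = -9)
H(s) = s*(17 + s)
H(1*6)*W = ((1*6)*(17 + 1*6))*(-9) = (6*(17 + 6))*(-9) = (6*23)*(-9) = 138*(-9) = -1242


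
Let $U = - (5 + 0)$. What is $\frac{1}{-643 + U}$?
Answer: $- \frac{1}{648} \approx -0.0015432$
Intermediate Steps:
$U = -5$ ($U = \left(-1\right) 5 = -5$)
$\frac{1}{-643 + U} = \frac{1}{-643 - 5} = \frac{1}{-648} = - \frac{1}{648}$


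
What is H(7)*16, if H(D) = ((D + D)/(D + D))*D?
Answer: 112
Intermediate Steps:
H(D) = D (H(D) = ((2*D)/((2*D)))*D = ((2*D)*(1/(2*D)))*D = 1*D = D)
H(7)*16 = 7*16 = 112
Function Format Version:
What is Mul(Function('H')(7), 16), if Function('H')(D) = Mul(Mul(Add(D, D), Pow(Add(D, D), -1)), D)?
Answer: 112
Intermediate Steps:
Function('H')(D) = D (Function('H')(D) = Mul(Mul(Mul(2, D), Pow(Mul(2, D), -1)), D) = Mul(Mul(Mul(2, D), Mul(Rational(1, 2), Pow(D, -1))), D) = Mul(1, D) = D)
Mul(Function('H')(7), 16) = Mul(7, 16) = 112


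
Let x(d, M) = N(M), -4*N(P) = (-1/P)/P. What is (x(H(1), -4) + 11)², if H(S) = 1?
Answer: 497025/4096 ≈ 121.34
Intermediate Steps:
N(P) = 1/(4*P²) (N(P) = -(-1/P)/(4*P) = -(-1)/(4*P²) = 1/(4*P²))
x(d, M) = 1/(4*M²)
(x(H(1), -4) + 11)² = ((¼)/(-4)² + 11)² = ((¼)*(1/16) + 11)² = (1/64 + 11)² = (705/64)² = 497025/4096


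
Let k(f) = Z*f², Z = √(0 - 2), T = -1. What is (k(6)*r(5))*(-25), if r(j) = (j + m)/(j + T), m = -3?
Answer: -450*I*√2 ≈ -636.4*I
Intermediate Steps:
Z = I*√2 (Z = √(-2) = I*√2 ≈ 1.4142*I)
k(f) = I*√2*f² (k(f) = (I*√2)*f² = I*√2*f²)
r(j) = (-3 + j)/(-1 + j) (r(j) = (j - 3)/(j - 1) = (-3 + j)/(-1 + j))
(k(6)*r(5))*(-25) = ((I*√2*6²)*((-3 + 5)/(-1 + 5)))*(-25) = ((I*√2*36)*(2/4))*(-25) = ((36*I*√2)*((¼)*2))*(-25) = ((36*I*√2)*(½))*(-25) = (18*I*√2)*(-25) = -450*I*√2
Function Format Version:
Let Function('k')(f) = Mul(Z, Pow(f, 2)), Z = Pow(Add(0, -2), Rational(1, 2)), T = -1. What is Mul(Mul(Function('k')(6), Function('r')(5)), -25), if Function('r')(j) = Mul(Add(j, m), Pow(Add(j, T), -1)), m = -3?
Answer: Mul(-450, I, Pow(2, Rational(1, 2))) ≈ Mul(-636.40, I)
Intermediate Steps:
Z = Mul(I, Pow(2, Rational(1, 2))) (Z = Pow(-2, Rational(1, 2)) = Mul(I, Pow(2, Rational(1, 2))) ≈ Mul(1.4142, I))
Function('k')(f) = Mul(I, Pow(2, Rational(1, 2)), Pow(f, 2)) (Function('k')(f) = Mul(Mul(I, Pow(2, Rational(1, 2))), Pow(f, 2)) = Mul(I, Pow(2, Rational(1, 2)), Pow(f, 2)))
Function('r')(j) = Mul(Pow(Add(-1, j), -1), Add(-3, j)) (Function('r')(j) = Mul(Add(j, -3), Pow(Add(j, -1), -1)) = Mul(Add(-3, j), Pow(Add(-1, j), -1)) = Mul(Pow(Add(-1, j), -1), Add(-3, j)))
Mul(Mul(Function('k')(6), Function('r')(5)), -25) = Mul(Mul(Mul(I, Pow(2, Rational(1, 2)), Pow(6, 2)), Mul(Pow(Add(-1, 5), -1), Add(-3, 5))), -25) = Mul(Mul(Mul(I, Pow(2, Rational(1, 2)), 36), Mul(Pow(4, -1), 2)), -25) = Mul(Mul(Mul(36, I, Pow(2, Rational(1, 2))), Mul(Rational(1, 4), 2)), -25) = Mul(Mul(Mul(36, I, Pow(2, Rational(1, 2))), Rational(1, 2)), -25) = Mul(Mul(18, I, Pow(2, Rational(1, 2))), -25) = Mul(-450, I, Pow(2, Rational(1, 2)))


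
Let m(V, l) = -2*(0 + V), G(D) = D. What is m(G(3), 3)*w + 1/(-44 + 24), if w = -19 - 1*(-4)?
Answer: 1799/20 ≈ 89.950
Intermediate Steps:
m(V, l) = -2*V
w = -15 (w = -19 + 4 = -15)
m(G(3), 3)*w + 1/(-44 + 24) = -2*3*(-15) + 1/(-44 + 24) = -6*(-15) + 1/(-20) = 90 - 1/20 = 1799/20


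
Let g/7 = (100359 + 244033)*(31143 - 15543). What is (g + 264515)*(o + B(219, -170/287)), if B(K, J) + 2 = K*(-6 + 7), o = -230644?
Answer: -8665868871330705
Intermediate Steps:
B(K, J) = -2 + K (B(K, J) = -2 + K*(-6 + 7) = -2 + K*1 = -2 + K)
g = 37607606400 (g = 7*((100359 + 244033)*(31143 - 15543)) = 7*(344392*15600) = 7*5372515200 = 37607606400)
(g + 264515)*(o + B(219, -170/287)) = (37607606400 + 264515)*(-230644 + (-2 + 219)) = 37607870915*(-230644 + 217) = 37607870915*(-230427) = -8665868871330705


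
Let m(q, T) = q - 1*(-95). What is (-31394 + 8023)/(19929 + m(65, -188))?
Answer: -23371/20089 ≈ -1.1634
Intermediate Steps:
m(q, T) = 95 + q (m(q, T) = q + 95 = 95 + q)
(-31394 + 8023)/(19929 + m(65, -188)) = (-31394 + 8023)/(19929 + (95 + 65)) = -23371/(19929 + 160) = -23371/20089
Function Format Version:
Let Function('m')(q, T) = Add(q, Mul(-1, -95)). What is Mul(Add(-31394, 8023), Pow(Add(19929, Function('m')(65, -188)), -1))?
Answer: Rational(-23371, 20089) ≈ -1.1634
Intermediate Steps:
Function('m')(q, T) = Add(95, q) (Function('m')(q, T) = Add(q, 95) = Add(95, q))
Mul(Add(-31394, 8023), Pow(Add(19929, Function('m')(65, -188)), -1)) = Mul(Add(-31394, 8023), Pow(Add(19929, Add(95, 65)), -1)) = Mul(-23371, Pow(Add(19929, 160), -1)) = Mul(-23371, Pow(20089, -1)) = Mul(-23371, Rational(1, 20089)) = Rational(-23371, 20089)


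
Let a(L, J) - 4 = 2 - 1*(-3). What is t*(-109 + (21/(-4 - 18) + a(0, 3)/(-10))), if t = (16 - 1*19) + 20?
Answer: -103649/55 ≈ -1884.5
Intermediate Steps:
a(L, J) = 9 (a(L, J) = 4 + (2 - 1*(-3)) = 4 + (2 + 3) = 4 + 5 = 9)
t = 17 (t = (16 - 19) + 20 = -3 + 20 = 17)
t*(-109 + (21/(-4 - 18) + a(0, 3)/(-10))) = 17*(-109 + (21/(-4 - 18) + 9/(-10))) = 17*(-109 + (21/(-22) + 9*(-⅒))) = 17*(-109 + (21*(-1/22) - 9/10)) = 17*(-109 + (-21/22 - 9/10)) = 17*(-109 - 102/55) = 17*(-6097/55) = -103649/55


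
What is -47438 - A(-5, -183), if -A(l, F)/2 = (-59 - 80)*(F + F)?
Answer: 54310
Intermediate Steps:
A(l, F) = 556*F (A(l, F) = -2*(-59 - 80)*(F + F) = -(-278)*2*F = -(-556)*F = 556*F)
-47438 - A(-5, -183) = -47438 - 556*(-183) = -47438 - 1*(-101748) = -47438 + 101748 = 54310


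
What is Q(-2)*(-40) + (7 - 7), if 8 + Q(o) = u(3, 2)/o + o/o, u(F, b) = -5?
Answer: 180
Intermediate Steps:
Q(o) = -7 - 5/o (Q(o) = -8 + (-5/o + o/o) = -8 + (-5/o + 1) = -8 + (1 - 5/o) = -7 - 5/o)
Q(-2)*(-40) + (7 - 7) = (-7 - 5/(-2))*(-40) + (7 - 7) = (-7 - 5*(-½))*(-40) + 0 = (-7 + 5/2)*(-40) + 0 = -9/2*(-40) + 0 = 180 + 0 = 180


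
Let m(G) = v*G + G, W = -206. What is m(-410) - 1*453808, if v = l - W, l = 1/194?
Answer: -52251971/97 ≈ -5.3868e+5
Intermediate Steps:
l = 1/194 ≈ 0.0051546
v = 39965/194 (v = 1/194 - 1*(-206) = 1/194 + 206 = 39965/194 ≈ 206.01)
m(G) = 40159*G/194 (m(G) = 39965*G/194 + G = 40159*G/194)
m(-410) - 1*453808 = (40159/194)*(-410) - 1*453808 = -8232595/97 - 453808 = -52251971/97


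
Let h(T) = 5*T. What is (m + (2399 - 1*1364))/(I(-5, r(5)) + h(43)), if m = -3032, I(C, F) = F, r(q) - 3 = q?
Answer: -1997/223 ≈ -8.9552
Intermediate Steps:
r(q) = 3 + q
(m + (2399 - 1*1364))/(I(-5, r(5)) + h(43)) = (-3032 + (2399 - 1*1364))/((3 + 5) + 5*43) = (-3032 + (2399 - 1364))/(8 + 215) = (-3032 + 1035)/223 = -1997*1/223 = -1997/223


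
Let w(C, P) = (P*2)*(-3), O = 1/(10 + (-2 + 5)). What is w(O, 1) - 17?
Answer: -23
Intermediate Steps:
O = 1/13 (O = 1/(10 + 3) = 1/13 ≈ 0.076923)
w(C, P) = -6*P (w(C, P) = (2*P)*(-3) = -6*P)
w(O, 1) - 17 = -6*1 - 17 = -6 - 17 = -23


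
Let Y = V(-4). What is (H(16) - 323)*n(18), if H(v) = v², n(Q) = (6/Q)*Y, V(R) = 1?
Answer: -67/3 ≈ -22.333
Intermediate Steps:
Y = 1
n(Q) = 6/Q (n(Q) = (6/Q)*1 = 6/Q)
(H(16) - 323)*n(18) = (16² - 323)*(6/18) = (256 - 323)*(6*(1/18)) = -67*⅓ = -67/3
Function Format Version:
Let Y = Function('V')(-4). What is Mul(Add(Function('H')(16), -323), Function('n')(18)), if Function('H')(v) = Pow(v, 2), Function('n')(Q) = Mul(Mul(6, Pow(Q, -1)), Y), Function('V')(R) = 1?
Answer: Rational(-67, 3) ≈ -22.333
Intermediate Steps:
Y = 1
Function('n')(Q) = Mul(6, Pow(Q, -1)) (Function('n')(Q) = Mul(Mul(6, Pow(Q, -1)), 1) = Mul(6, Pow(Q, -1)))
Mul(Add(Function('H')(16), -323), Function('n')(18)) = Mul(Add(Pow(16, 2), -323), Mul(6, Pow(18, -1))) = Mul(Add(256, -323), Mul(6, Rational(1, 18))) = Mul(-67, Rational(1, 3)) = Rational(-67, 3)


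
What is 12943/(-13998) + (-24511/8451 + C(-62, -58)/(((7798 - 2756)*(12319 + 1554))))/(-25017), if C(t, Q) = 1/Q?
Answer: -1850008800751894242131/2001056219323886073708 ≈ -0.92452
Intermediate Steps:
12943/(-13998) + (-24511/8451 + C(-62, -58)/(((7798 - 2756)*(12319 + 1554))))/(-25017) = 12943/(-13998) + (-24511/8451 + 1/((-58)*(((7798 - 2756)*(12319 + 1554)))))/(-25017) = 12943*(-1/13998) + (-24511*1/8451 - 1/(58*(5042*13873)))*(-1/25017) = -12943/13998 + (-24511/8451 - 1/58/69947666)*(-1/25017) = -12943/13998 + (-24511/8451 - 1/58*1/69947666)*(-1/25017) = -12943/13998 + (-24511/8451 - 1/4056964628)*(-1/25017) = -12943/13998 - 99440260005359/34285408071228*(-1/25017) = -12943/13998 + 99440260005359/857718053717910876 = -1850008800751894242131/2001056219323886073708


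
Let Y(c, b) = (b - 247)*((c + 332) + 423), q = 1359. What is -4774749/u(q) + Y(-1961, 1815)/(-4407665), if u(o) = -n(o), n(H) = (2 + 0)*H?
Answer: 7016877936943/3993344490 ≈ 1757.1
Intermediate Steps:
n(H) = 2*H
u(o) = -2*o
Y(c, b) = (-247 + b)*(755 + c) (Y(c, b) = (-247 + b)*((332 + c) + 423) = (-247 + b)*(755 + c))
-4774749/u(q) + Y(-1961, 1815)/(-4407665) = -4774749/((-2*1359)) + (-186485 - 247*(-1961) + 755*1815 + 1815*(-1961))/(-4407665) = -4774749/(-2718) + (-186485 + 484367 + 1370325 - 3559215)*(-1/4407665) = -4774749*(-1/2718) - 1891008*(-1/4407665) = 1591583/906 + 1891008/4407665 = 7016877936943/3993344490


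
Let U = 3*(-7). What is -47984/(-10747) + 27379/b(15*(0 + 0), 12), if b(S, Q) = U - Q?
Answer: -26605331/32241 ≈ -825.20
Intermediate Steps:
U = -21
b(S, Q) = -21 - Q
-47984/(-10747) + 27379/b(15*(0 + 0), 12) = -47984/(-10747) + 27379/(-21 - 1*12) = -47984*(-1/10747) + 27379/(-21 - 12) = 47984/10747 + 27379/(-33) = 47984/10747 + 27379*(-1/33) = 47984/10747 - 2489/3 = -26605331/32241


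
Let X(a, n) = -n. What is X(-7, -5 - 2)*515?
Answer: 3605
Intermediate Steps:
X(-7, -5 - 2)*515 = -(-5 - 2)*515 = -1*(-7)*515 = 7*515 = 3605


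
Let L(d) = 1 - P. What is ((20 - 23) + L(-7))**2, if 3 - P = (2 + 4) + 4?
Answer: 25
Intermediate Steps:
P = -7 (P = 3 - ((2 + 4) + 4) = 3 - (6 + 4) = 3 - 1*10 = 3 - 10 = -7)
L(d) = 8 (L(d) = 1 - 1*(-7) = 1 + 7 = 8)
((20 - 23) + L(-7))**2 = ((20 - 23) + 8)**2 = (-3 + 8)**2 = 5**2 = 25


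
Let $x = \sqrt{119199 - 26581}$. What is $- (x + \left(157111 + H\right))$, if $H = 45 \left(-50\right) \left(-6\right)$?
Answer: $-170611 - \sqrt{92618} \approx -1.7092 \cdot 10^{5}$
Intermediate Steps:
$H = 13500$ ($H = \left(-2250\right) \left(-6\right) = 13500$)
$x = \sqrt{92618} \approx 304.33$
$- (x + \left(157111 + H\right)) = - (\sqrt{92618} + \left(157111 + 13500\right)) = - (\sqrt{92618} + 170611) = - (170611 + \sqrt{92618}) = -170611 - \sqrt{92618}$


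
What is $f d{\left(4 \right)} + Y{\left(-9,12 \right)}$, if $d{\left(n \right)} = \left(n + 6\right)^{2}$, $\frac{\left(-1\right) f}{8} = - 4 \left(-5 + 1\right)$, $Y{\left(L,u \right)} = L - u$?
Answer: $-12821$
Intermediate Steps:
$f = -128$ ($f = - 8 \left(- 4 \left(-5 + 1\right)\right) = - 8 \left(\left(-4\right) \left(-4\right)\right) = \left(-8\right) 16 = -128$)
$d{\left(n \right)} = \left(6 + n\right)^{2}$
$f d{\left(4 \right)} + Y{\left(-9,12 \right)} = - 128 \left(6 + 4\right)^{2} - 21 = - 128 \cdot 10^{2} - 21 = \left(-128\right) 100 - 21 = -12800 - 21 = -12821$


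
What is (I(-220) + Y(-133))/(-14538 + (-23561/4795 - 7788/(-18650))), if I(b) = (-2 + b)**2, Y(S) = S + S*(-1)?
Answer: -440730794700/130048816069 ≈ -3.3890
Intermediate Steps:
Y(S) = 0 (Y(S) = S - S = 0)
(I(-220) + Y(-133))/(-14538 + (-23561/4795 - 7788/(-18650))) = ((-2 - 220)**2 + 0)/(-14538 + (-23561/4795 - 7788/(-18650))) = ((-222)**2 + 0)/(-14538 + (-23561*1/4795 - 7788*(-1/18650))) = (49284 + 0)/(-14538 + (-23561/4795 + 3894/9325)) = 49284/(-14538 - 40206919/8942675) = 49284/(-130048816069/8942675) = 49284*(-8942675/130048816069) = -440730794700/130048816069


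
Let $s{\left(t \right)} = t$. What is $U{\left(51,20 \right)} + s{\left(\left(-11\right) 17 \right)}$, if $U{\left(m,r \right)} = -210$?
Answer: $-397$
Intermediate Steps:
$U{\left(51,20 \right)} + s{\left(\left(-11\right) 17 \right)} = -210 - 187 = -397$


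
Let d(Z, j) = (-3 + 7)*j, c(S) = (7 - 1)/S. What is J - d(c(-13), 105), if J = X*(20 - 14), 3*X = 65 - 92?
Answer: -474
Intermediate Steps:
X = -9 (X = (65 - 92)/3 = (⅓)*(-27) = -9)
c(S) = 6/S
d(Z, j) = 4*j
J = -54 (J = -9*(20 - 14) = -9*6 = -54)
J - d(c(-13), 105) = -54 - 4*105 = -54 - 1*420 = -54 - 420 = -474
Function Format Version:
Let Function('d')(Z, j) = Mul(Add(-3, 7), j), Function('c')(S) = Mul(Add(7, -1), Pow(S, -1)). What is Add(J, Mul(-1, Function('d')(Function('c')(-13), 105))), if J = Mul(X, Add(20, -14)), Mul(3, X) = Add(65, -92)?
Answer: -474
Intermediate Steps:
X = -9 (X = Mul(Rational(1, 3), Add(65, -92)) = Mul(Rational(1, 3), -27) = -9)
Function('c')(S) = Mul(6, Pow(S, -1))
Function('d')(Z, j) = Mul(4, j)
J = -54 (J = Mul(-9, Add(20, -14)) = Mul(-9, 6) = -54)
Add(J, Mul(-1, Function('d')(Function('c')(-13), 105))) = Add(-54, Mul(-1, Mul(4, 105))) = Add(-54, Mul(-1, 420)) = Add(-54, -420) = -474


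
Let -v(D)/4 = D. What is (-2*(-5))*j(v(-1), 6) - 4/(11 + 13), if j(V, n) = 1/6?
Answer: 3/2 ≈ 1.5000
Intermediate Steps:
v(D) = -4*D
j(V, n) = ⅙
(-2*(-5))*j(v(-1), 6) - 4/(11 + 13) = -2*(-5)*(⅙) - 4/(11 + 13) = 10*(⅙) - 4/24 = 5/3 - 4*1/24 = 5/3 - ⅙ = 3/2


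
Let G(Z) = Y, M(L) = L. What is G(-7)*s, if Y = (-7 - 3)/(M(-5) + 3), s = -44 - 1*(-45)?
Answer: 5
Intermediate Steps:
s = 1 (s = -44 + 45 = 1)
Y = 5 (Y = (-7 - 3)/(-5 + 3) = -10/(-2) = -10*(-½) = 5)
G(Z) = 5
G(-7)*s = 5*1 = 5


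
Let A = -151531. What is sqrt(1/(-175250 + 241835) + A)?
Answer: I*sqrt(671822117449890)/66585 ≈ 389.27*I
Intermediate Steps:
sqrt(1/(-175250 + 241835) + A) = sqrt(1/(-175250 + 241835) - 151531) = sqrt(1/66585 - 151531) = sqrt(-10089691634/66585) = I*sqrt(671822117449890)/66585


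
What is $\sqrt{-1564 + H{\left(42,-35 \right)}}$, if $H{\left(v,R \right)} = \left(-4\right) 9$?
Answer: $40 i \approx 40.0 i$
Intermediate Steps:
$H{\left(v,R \right)} = -36$
$\sqrt{-1564 + H{\left(42,-35 \right)}} = \sqrt{-1564 - 36} = \sqrt{-1600} = 40 i$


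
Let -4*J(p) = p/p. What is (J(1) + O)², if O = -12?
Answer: 2401/16 ≈ 150.06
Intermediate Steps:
J(p) = -¼ (J(p) = -p/(4*p) = -¼*1 = -¼)
(J(1) + O)² = (-¼ - 12)² = (-49/4)² = 2401/16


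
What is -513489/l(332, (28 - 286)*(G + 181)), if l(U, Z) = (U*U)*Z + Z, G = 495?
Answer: 171163/6408040600 ≈ 2.6711e-5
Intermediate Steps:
l(U, Z) = Z + Z*U² (l(U, Z) = U²*Z + Z = Z*U² + Z = Z + Z*U²)
-513489/l(332, (28 - 286)*(G + 181)) = -513489*1/((1 + 332²)*(28 - 286)*(495 + 181)) = -513489*(-1/(174408*(1 + 110224))) = -513489/((-174408*110225)) = -513489/(-19224121800) = -513489*(-1/19224121800) = 171163/6408040600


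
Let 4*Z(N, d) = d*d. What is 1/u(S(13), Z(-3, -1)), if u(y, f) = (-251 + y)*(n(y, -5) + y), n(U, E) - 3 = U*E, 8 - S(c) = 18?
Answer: -1/11223 ≈ -8.9103e-5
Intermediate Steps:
S(c) = -10 (S(c) = 8 - 1*18 = 8 - 18 = -10)
n(U, E) = 3 + E*U (n(U, E) = 3 + U*E = 3 + E*U)
Z(N, d) = d²/4 (Z(N, d) = (d*d)/4 = d²/4)
u(y, f) = (-251 + y)*(3 - 4*y) (u(y, f) = (-251 + y)*((3 - 5*y) + y) = (-251 + y)*(3 - 4*y))
1/u(S(13), Z(-3, -1)) = 1/(-753 - 4*(-10)² + 1007*(-10)) = 1/(-753 - 4*100 - 10070) = 1/(-753 - 400 - 10070) = 1/(-11223) = -1/11223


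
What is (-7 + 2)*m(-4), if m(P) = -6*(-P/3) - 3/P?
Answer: 145/4 ≈ 36.250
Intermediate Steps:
m(P) = -3/P + 2*P (m(P) = -(-2)*P - 3/P = 2*P - 3/P = -3/P + 2*P)
(-7 + 2)*m(-4) = (-7 + 2)*(-3/(-4) + 2*(-4)) = -5*(-3*(-¼) - 8) = -5*(¾ - 8) = -5*(-29/4) = 145/4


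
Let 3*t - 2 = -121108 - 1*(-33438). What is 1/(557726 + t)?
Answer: 3/1585510 ≈ 1.8921e-6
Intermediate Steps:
t = -87668/3 (t = 2/3 + (-121108 - 1*(-33438))/3 = 2/3 + (-121108 + 33438)/3 = 2/3 + (1/3)*(-87670) = 2/3 - 87670/3 = -87668/3 ≈ -29223.)
1/(557726 + t) = 1/(557726 - 87668/3) = 1/(1585510/3) = 3/1585510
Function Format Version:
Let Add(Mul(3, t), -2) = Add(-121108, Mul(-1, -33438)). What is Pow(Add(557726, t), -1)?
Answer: Rational(3, 1585510) ≈ 1.8921e-6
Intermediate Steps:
t = Rational(-87668, 3) (t = Add(Rational(2, 3), Mul(Rational(1, 3), Add(-121108, Mul(-1, -33438)))) = Add(Rational(2, 3), Mul(Rational(1, 3), Add(-121108, 33438))) = Add(Rational(2, 3), Mul(Rational(1, 3), -87670)) = Add(Rational(2, 3), Rational(-87670, 3)) = Rational(-87668, 3) ≈ -29223.)
Pow(Add(557726, t), -1) = Pow(Add(557726, Rational(-87668, 3)), -1) = Pow(Rational(1585510, 3), -1) = Rational(3, 1585510)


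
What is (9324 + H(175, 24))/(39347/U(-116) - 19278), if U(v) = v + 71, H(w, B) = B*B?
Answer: -445500/906857 ≈ -0.49126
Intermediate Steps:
H(w, B) = B²
U(v) = 71 + v
(9324 + H(175, 24))/(39347/U(-116) - 19278) = (9324 + 24²)/(39347/(71 - 116) - 19278) = (9324 + 576)/(39347/(-45) - 19278) = 9900/(39347*(-1/45) - 19278) = 9900/(-39347/45 - 19278) = 9900/(-906857/45) = 9900*(-45/906857) = -445500/906857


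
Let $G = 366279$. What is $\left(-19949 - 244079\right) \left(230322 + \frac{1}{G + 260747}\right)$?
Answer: $- \frac{19065182323589222}{313513} \approx -6.0811 \cdot 10^{10}$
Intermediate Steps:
$\left(-19949 - 244079\right) \left(230322 + \frac{1}{G + 260747}\right) = \left(-19949 - 244079\right) \left(230322 + \frac{1}{366279 + 260747}\right) = - 264028 \left(230322 + \frac{1}{627026}\right) = \left(-264028\right) \frac{144417882373}{627026} = - \frac{19065182323589222}{313513}$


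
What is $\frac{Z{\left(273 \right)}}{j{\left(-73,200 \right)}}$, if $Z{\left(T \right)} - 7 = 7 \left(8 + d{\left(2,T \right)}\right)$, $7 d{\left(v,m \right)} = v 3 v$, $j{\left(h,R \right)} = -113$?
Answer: $- \frac{75}{113} \approx -0.66372$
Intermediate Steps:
$d{\left(v,m \right)} = \frac{3 v^{2}}{7}$ ($d{\left(v,m \right)} = \frac{v 3 v}{7} = \frac{3 v v}{7} = \frac{3 v^{2}}{7}$)
$Z{\left(T \right)} = 75$ ($Z{\left(T \right)} = 7 + 7 \left(8 + \frac{3 \cdot 2^{2}}{7}\right) = 7 + 7 \left(8 + \frac{3}{7} \cdot 4\right) = 7 + 7 \left(8 + \frac{12}{7}\right) = 7 + 7 \cdot \frac{68}{7} = 7 + 68 = 75$)
$\frac{Z{\left(273 \right)}}{j{\left(-73,200 \right)}} = \frac{75}{-113} = 75 \left(- \frac{1}{113}\right) = - \frac{75}{113}$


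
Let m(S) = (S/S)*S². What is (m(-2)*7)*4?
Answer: 112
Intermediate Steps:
m(S) = S² (m(S) = 1*S² = S²)
(m(-2)*7)*4 = ((-2)²*7)*4 = (4*7)*4 = 28*4 = 112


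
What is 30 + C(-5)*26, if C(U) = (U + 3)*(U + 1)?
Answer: 238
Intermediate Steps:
C(U) = (1 + U)*(3 + U) (C(U) = (3 + U)*(1 + U) = (1 + U)*(3 + U))
30 + C(-5)*26 = 30 + (3 + (-5)² + 4*(-5))*26 = 30 + (3 + 25 - 20)*26 = 30 + 8*26 = 30 + 208 = 238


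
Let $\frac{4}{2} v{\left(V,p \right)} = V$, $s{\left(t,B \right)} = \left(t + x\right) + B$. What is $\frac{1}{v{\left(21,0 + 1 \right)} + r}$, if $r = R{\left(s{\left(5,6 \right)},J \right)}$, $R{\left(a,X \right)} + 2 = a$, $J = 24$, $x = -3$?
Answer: $\frac{2}{33} \approx 0.060606$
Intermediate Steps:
$s{\left(t,B \right)} = -3 + B + t$ ($s{\left(t,B \right)} = \left(t - 3\right) + B = \left(-3 + t\right) + B = -3 + B + t$)
$v{\left(V,p \right)} = \frac{V}{2}$
$R{\left(a,X \right)} = -2 + a$
$r = 6$ ($r = -2 + \left(-3 + 6 + 5\right) = -2 + 8 = 6$)
$\frac{1}{v{\left(21,0 + 1 \right)} + r} = \frac{1}{\frac{1}{2} \cdot 21 + 6} = \frac{1}{\frac{21}{2} + 6} = \frac{1}{\frac{33}{2}} = \frac{2}{33}$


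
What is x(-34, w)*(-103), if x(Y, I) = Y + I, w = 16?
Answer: 1854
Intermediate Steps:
x(Y, I) = I + Y
x(-34, w)*(-103) = (16 - 34)*(-103) = -18*(-103) = 1854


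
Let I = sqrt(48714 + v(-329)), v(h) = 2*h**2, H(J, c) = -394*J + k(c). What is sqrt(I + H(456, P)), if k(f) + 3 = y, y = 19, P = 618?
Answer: sqrt(-179648 + 2*sqrt(66299)) ≈ 423.24*I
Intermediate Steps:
k(f) = 16 (k(f) = -3 + 19 = 16)
H(J, c) = 16 - 394*J (H(J, c) = -394*J + 16 = 16 - 394*J)
I = 2*sqrt(66299) (I = sqrt(48714 + 2*(-329)**2) = sqrt(48714 + 2*108241) = sqrt(48714 + 216482) = sqrt(265196) = 2*sqrt(66299) ≈ 514.97)
sqrt(I + H(456, P)) = sqrt(2*sqrt(66299) + (16 - 394*456)) = sqrt(2*sqrt(66299) + (16 - 179664)) = sqrt(2*sqrt(66299) - 179648) = sqrt(-179648 + 2*sqrt(66299))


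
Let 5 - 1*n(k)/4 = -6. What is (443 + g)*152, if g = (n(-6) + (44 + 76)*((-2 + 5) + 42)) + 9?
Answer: 896192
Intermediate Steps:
n(k) = 44 (n(k) = 20 - 4*(-6) = 20 + 24 = 44)
g = 5453 (g = (44 + (44 + 76)*((-2 + 5) + 42)) + 9 = (44 + 120*(3 + 42)) + 9 = (44 + 120*45) + 9 = (44 + 5400) + 9 = 5444 + 9 = 5453)
(443 + g)*152 = (443 + 5453)*152 = 5896*152 = 896192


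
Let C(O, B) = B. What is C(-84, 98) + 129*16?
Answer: 2162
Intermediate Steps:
C(-84, 98) + 129*16 = 98 + 129*16 = 98 + 2064 = 2162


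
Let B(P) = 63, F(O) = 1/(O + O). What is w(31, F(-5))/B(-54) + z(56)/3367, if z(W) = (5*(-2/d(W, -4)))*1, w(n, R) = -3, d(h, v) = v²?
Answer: -3863/80808 ≈ -0.047805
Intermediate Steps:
F(O) = 1/(2*O)
z(W) = -5/8 (z(W) = (5*(-2/((-4)²)))*1 = (5*(-2/16))*1 = (5*(-2*1/16))*1 = (5*(-⅛))*1 = -5/8*1 = -5/8)
w(31, F(-5))/B(-54) + z(56)/3367 = -3/63 - 5/8/3367 = -3*1/63 - 5/8*1/3367 = -1/21 - 5/26936 = -3863/80808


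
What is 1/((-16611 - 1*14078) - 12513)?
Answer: -1/43202 ≈ -2.3147e-5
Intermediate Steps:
1/((-16611 - 1*14078) - 12513) = 1/((-16611 - 14078) - 12513) = 1/(-30689 - 12513) = 1/(-43202) = -1/43202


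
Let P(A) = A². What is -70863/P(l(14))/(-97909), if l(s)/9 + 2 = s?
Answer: 23621/380670192 ≈ 6.2051e-5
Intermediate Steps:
l(s) = -18 + 9*s
-70863/P(l(14))/(-97909) = -70863/(-18 + 9*14)²/(-97909) = -70863/(-18 + 126)²*(-1/97909) = -70863/(108²)*(-1/97909) = -70863/11664*(-1/97909) = -70863*1/11664*(-1/97909) = -23621/3888*(-1/97909) = 23621/380670192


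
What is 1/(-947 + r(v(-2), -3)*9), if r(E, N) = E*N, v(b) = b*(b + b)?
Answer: -1/1163 ≈ -0.00085985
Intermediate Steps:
v(b) = 2*b**2 (v(b) = b*(2*b) = 2*b**2)
1/(-947 + r(v(-2), -3)*9) = 1/(-947 + ((2*(-2)**2)*(-3))*9) = 1/(-947 + ((2*4)*(-3))*9) = 1/(-947 + (8*(-3))*9) = 1/(-947 - 24*9) = 1/(-947 - 216) = 1/(-1163) = -1/1163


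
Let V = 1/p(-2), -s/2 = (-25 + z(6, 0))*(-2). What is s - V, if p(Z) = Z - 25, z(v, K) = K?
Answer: -2699/27 ≈ -99.963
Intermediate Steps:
p(Z) = -25 + Z
s = -100 (s = -2*(-25 + 0)*(-2) = -(-50)*(-2) = -2*50 = -100)
V = -1/27 (V = 1/(-25 - 2) = 1/(-27) = -1/27 ≈ -0.037037)
s - V = -100 - 1*(-1/27) = -100 + 1/27 = -2699/27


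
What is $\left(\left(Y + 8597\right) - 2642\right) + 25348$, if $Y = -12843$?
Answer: $18460$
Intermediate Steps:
$\left(\left(Y + 8597\right) - 2642\right) + 25348 = \left(\left(-12843 + 8597\right) - 2642\right) + 25348 = \left(-4246 - 2642\right) + 25348 = -6888 + 25348 = 18460$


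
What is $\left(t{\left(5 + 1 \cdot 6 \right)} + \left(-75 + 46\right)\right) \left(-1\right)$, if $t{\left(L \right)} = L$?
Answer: $18$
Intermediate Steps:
$\left(t{\left(5 + 1 \cdot 6 \right)} + \left(-75 + 46\right)\right) \left(-1\right) = \left(\left(5 + 1 \cdot 6\right) + \left(-75 + 46\right)\right) \left(-1\right) = \left(\left(5 + 6\right) - 29\right) \left(-1\right) = \left(11 - 29\right) \left(-1\right) = \left(-18\right) \left(-1\right) = 18$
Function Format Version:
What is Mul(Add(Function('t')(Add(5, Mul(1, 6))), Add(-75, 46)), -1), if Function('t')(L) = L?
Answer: 18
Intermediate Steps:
Mul(Add(Function('t')(Add(5, Mul(1, 6))), Add(-75, 46)), -1) = Mul(Add(Add(5, Mul(1, 6)), Add(-75, 46)), -1) = Mul(Add(Add(5, 6), -29), -1) = Mul(Add(11, -29), -1) = Mul(-18, -1) = 18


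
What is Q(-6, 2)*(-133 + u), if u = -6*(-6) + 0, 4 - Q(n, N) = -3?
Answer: -679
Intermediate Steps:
Q(n, N) = 7 (Q(n, N) = 4 - 1*(-3) = 4 + 3 = 7)
u = 36 (u = 36 + 0 = 36)
Q(-6, 2)*(-133 + u) = 7*(-133 + 36) = 7*(-97) = -679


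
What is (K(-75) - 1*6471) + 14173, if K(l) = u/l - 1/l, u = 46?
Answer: 38507/5 ≈ 7701.4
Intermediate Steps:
K(l) = 45/l (K(l) = 46/l - 1/l = 45/l)
(K(-75) - 1*6471) + 14173 = (45/(-75) - 1*6471) + 14173 = (45*(-1/75) - 6471) + 14173 = (-3/5 - 6471) + 14173 = -32358/5 + 14173 = 38507/5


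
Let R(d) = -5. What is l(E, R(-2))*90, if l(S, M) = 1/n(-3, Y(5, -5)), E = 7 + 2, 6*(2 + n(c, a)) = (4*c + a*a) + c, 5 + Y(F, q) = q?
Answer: 540/73 ≈ 7.3973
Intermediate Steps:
Y(F, q) = -5 + q
n(c, a) = -2 + a²/6 + 5*c/6 (n(c, a) = -2 + ((4*c + a*a) + c)/6 = -2 + ((4*c + a²) + c)/6 = -2 + ((a² + 4*c) + c)/6 = -2 + (a² + 5*c)/6 = -2 + (a²/6 + 5*c/6) = -2 + a²/6 + 5*c/6)
E = 9
l(S, M) = 6/73 (l(S, M) = 1/(-2 + (-5 - 5)²/6 + (⅚)*(-3)) = 1/(-2 + (⅙)*(-10)² - 5/2) = 1/(-2 + (⅙)*100 - 5/2) = 1/(-2 + 50/3 - 5/2) = 1/(73/6) = 6/73)
l(E, R(-2))*90 = (6/73)*90 = 540/73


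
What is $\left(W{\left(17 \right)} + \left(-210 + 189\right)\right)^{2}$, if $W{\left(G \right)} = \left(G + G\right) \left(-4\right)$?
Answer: $24649$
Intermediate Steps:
$W{\left(G \right)} = - 8 G$ ($W{\left(G \right)} = 2 G \left(-4\right) = - 8 G$)
$\left(W{\left(17 \right)} + \left(-210 + 189\right)\right)^{2} = \left(\left(-8\right) 17 + \left(-210 + 189\right)\right)^{2} = \left(-136 - 21\right)^{2} = \left(-157\right)^{2} = 24649$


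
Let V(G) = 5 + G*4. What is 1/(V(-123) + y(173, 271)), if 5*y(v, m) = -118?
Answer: -5/2553 ≈ -0.0019585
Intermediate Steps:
y(v, m) = -118/5 (y(v, m) = (⅕)*(-118) = -118/5)
V(G) = 5 + 4*G
1/(V(-123) + y(173, 271)) = 1/((5 + 4*(-123)) - 118/5) = 1/((5 - 492) - 118/5) = 1/(-487 - 118/5) = 1/(-2553/5) = -5/2553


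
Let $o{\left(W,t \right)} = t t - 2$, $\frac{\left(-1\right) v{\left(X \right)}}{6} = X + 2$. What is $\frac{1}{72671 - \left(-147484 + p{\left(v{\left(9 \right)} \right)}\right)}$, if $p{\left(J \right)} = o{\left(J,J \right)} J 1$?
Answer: $\frac{1}{507519} \approx 1.9704 \cdot 10^{-6}$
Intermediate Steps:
$v{\left(X \right)} = -12 - 6 X$ ($v{\left(X \right)} = - 6 \left(X + 2\right) = - 6 \left(2 + X\right) = -12 - 6 X$)
$o{\left(W,t \right)} = -2 + t^{2}$ ($o{\left(W,t \right)} = t^{2} - 2 = -2 + t^{2}$)
$p{\left(J \right)} = J \left(-2 + J^{2}\right)$ ($p{\left(J \right)} = \left(-2 + J^{2}\right) J 1 = J \left(-2 + J^{2}\right) 1 = J \left(-2 + J^{2}\right)$)
$\frac{1}{72671 - \left(-147484 + p{\left(v{\left(9 \right)} \right)}\right)} = \frac{1}{72671 - \left(-147484 + \left(-12 - 54\right) \left(-2 + \left(-12 - 54\right)^{2}\right)\right)} = \frac{1}{72671 - \left(-147484 - 66 \left(-2 + \left(-66\right)^{2}\right)\right)} = \frac{1}{72671 - \left(-147484 - 66 \left(-2 + 4356\right)\right)} = \frac{1}{72671 - \left(-147484 - 287364\right)} = \frac{1}{72671 + \left(147484 - -287364\right)} = \frac{1}{72671 + \left(147484 + 287364\right)} = \frac{1}{72671 + 434848} = \frac{1}{507519}$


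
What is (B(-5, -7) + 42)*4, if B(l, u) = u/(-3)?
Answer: 532/3 ≈ 177.33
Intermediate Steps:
B(l, u) = -u/3 (B(l, u) = u*(-⅓) = -u/3)
(B(-5, -7) + 42)*4 = (-⅓*(-7) + 42)*4 = (7/3 + 42)*4 = (133/3)*4 = 532/3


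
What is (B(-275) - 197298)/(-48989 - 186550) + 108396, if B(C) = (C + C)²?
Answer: 25531380242/235539 ≈ 1.0840e+5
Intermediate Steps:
B(C) = 4*C² (B(C) = (2*C)² = 4*C²)
(B(-275) - 197298)/(-48989 - 186550) + 108396 = (4*(-275)² - 197298)/(-48989 - 186550) + 108396 = (4*75625 - 197298)/(-235539) + 108396 = (302500 - 197298)*(-1/235539) + 108396 = 105202*(-1/235539) + 108396 = -105202/235539 + 108396 = 25531380242/235539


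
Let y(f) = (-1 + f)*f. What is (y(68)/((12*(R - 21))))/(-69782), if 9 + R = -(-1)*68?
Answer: -1139/7955148 ≈ -0.00014318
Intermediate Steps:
R = 59 (R = -9 - (-1)*68 = -9 - 1*(-68) = -9 + 68 = 59)
y(f) = f*(-1 + f)
(y(68)/((12*(R - 21))))/(-69782) = ((68*(-1 + 68))/((12*(59 - 21))))/(-69782) = ((68*67)/((12*38)))*(-1/69782) = (4556/456)*(-1/69782) = (4556*(1/456))*(-1/69782) = (1139/114)*(-1/69782) = -1139/7955148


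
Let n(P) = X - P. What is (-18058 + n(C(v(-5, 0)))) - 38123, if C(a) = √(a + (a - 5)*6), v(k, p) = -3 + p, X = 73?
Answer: -56108 - I*√51 ≈ -56108.0 - 7.1414*I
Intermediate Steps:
C(a) = √(-30 + 7*a) (C(a) = √(a + (-5 + a)*6) = √(a + (-30 + 6*a)) = √(-30 + 7*a))
n(P) = 73 - P
(-18058 + n(C(v(-5, 0)))) - 38123 = (-18058 + (73 - √(-30 + 7*(-3 + 0)))) - 38123 = (-18058 + (73 - √(-30 + 7*(-3)))) - 38123 = (-18058 + (73 - √(-30 - 21))) - 38123 = (-18058 + (73 - √(-51))) - 38123 = (-18058 + (73 - I*√51)) - 38123 = (-17985 - I*√51) - 38123 = -56108 - I*√51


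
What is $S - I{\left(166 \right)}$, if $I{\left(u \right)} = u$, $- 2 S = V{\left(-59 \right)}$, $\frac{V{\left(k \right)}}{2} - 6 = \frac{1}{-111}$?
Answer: $- \frac{19091}{111} \approx -171.99$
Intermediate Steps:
$V{\left(k \right)} = \frac{1330}{111}$ ($V{\left(k \right)} = 12 + \frac{2}{-111} = 12 + 2 \left(- \frac{1}{111}\right) = 12 - \frac{2}{111} = \frac{1330}{111}$)
$S = - \frac{665}{111}$ ($S = \left(- \frac{1}{2}\right) \frac{1330}{111} = - \frac{665}{111} \approx -5.991$)
$S - I{\left(166 \right)} = - \frac{665}{111} - 166 = - \frac{19091}{111}$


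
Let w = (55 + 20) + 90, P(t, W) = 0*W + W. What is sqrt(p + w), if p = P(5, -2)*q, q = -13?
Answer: sqrt(191) ≈ 13.820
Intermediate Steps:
P(t, W) = W (P(t, W) = 0 + W = W)
p = 26 (p = -2*(-13) = 26)
w = 165 (w = 75 + 90 = 165)
sqrt(p + w) = sqrt(26 + 165) = sqrt(191)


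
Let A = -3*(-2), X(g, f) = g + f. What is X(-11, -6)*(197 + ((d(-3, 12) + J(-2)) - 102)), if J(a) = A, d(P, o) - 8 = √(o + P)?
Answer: -1904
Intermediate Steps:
X(g, f) = f + g
d(P, o) = 8 + √(P + o) (d(P, o) = 8 + √(o + P) = 8 + √(P + o))
A = 6
J(a) = 6
X(-11, -6)*(197 + ((d(-3, 12) + J(-2)) - 102)) = (-6 - 11)*(197 + (((8 + √(-3 + 12)) + 6) - 102)) = -17*(197 + (((8 + √9) + 6) - 102)) = -17*(197 + (((8 + 3) + 6) - 102)) = -17*(197 + ((11 + 6) - 102)) = -17*(197 + (17 - 102)) = -17*(197 - 85) = -17*112 = -1904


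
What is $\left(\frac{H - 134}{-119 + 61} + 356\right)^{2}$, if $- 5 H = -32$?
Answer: $\frac{3207681}{25} \approx 1.2831 \cdot 10^{5}$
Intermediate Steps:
$H = \frac{32}{5}$ ($H = \left(- \frac{1}{5}\right) \left(-32\right) = \frac{32}{5} \approx 6.4$)
$\left(\frac{H - 134}{-119 + 61} + 356\right)^{2} = \left(\frac{\frac{32}{5} - 134}{-119 + 61} + 356\right)^{2} = \left(- \frac{638}{5 \left(-58\right)} + 356\right)^{2} = \left(\left(- \frac{638}{5}\right) \left(- \frac{1}{58}\right) + 356\right)^{2} = \left(\frac{11}{5} + 356\right)^{2} = \left(\frac{1791}{5}\right)^{2} = \frac{3207681}{25}$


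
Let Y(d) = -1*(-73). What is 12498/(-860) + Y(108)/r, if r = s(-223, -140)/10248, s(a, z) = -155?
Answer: -64530663/13330 ≈ -4841.0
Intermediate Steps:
Y(d) = 73
r = -155/10248 ≈ -0.015125
12498/(-860) + Y(108)/r = 12498/(-860) + 73/(-155/10248) = 12498*(-1/860) + 73*(-10248/155) = -6249/430 - 748104/155 = -64530663/13330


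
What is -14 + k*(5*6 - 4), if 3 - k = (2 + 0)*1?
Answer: 12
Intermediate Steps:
k = 1 (k = 3 - (2 + 0) = 3 - 2 = 1)
-14 + k*(5*6 - 4) = -14 + 1*(5*6 - 4) = -14 + 1*(30 - 4) = -14 + 1*26 = -14 + 26 = 12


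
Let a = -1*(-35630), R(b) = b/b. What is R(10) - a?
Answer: -35629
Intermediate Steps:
R(b) = 1
a = 35630
R(10) - a = 1 - 1*35630 = 1 - 35630 = -35629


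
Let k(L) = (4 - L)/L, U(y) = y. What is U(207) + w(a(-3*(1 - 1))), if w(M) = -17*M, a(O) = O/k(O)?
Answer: 207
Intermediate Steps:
k(L) = (4 - L)/L
a(O) = O**2/(4 - O) (a(O) = O/(((4 - O)/O)) = O*(O/(4 - O)) = O**2/(4 - O))
U(207) + w(a(-3*(1 - 1))) = 207 - (-17)*(-3*(1 - 1))**2/(-4 - 3*(1 - 1)) = 207 - (-17)*(-3*0)**2/(-4 - 3*0) = 207 - (-17)*0**2/(-4 + 0) = 207 - (-17)*0/(-4) = 207 - (-17)*0*(-1)/4 = 207 - 17*0 = 207 + 0 = 207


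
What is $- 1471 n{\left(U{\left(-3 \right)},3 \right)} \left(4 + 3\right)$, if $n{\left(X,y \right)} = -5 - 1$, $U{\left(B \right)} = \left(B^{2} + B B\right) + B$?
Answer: $61782$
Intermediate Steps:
$U{\left(B \right)} = B + 2 B^{2}$ ($U{\left(B \right)} = \left(B^{2} + B^{2}\right) + B = 2 B^{2} + B = B + 2 B^{2}$)
$n{\left(X,y \right)} = -6$
$- 1471 n{\left(U{\left(-3 \right)},3 \right)} \left(4 + 3\right) = - 1471 \left(- 6 \left(4 + 3\right)\right) = - 1471 \left(\left(-6\right) 7\right) = \left(-1471\right) \left(-42\right) = 61782$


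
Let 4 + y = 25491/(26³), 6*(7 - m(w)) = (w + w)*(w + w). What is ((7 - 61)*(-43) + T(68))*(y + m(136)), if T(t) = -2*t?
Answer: -710380851355/26364 ≈ -2.6945e+7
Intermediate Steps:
m(w) = 7 - 2*w²/3 (m(w) = 7 - (w + w)*(w + w)/6 = 7 - 2*w*2*w/6 = 7 - 2*w²/3)
y = -44813/17576 (y = -4 + 25491/(26³) = -4 + 25491/17576 = -44813/17576 ≈ -2.5497)
((7 - 61)*(-43) + T(68))*(y + m(136)) = ((7 - 61)*(-43) - 2*68)*(-44813/17576 + (7 - ⅔*136²)) = (-54*(-43) - 136)*(-44813/17576 + (7 - ⅔*18496)) = (2322 - 136)*(-44813/17576 + (7 - 36992/3)) = 2186*(-44813/17576 - 36971/3) = 2186*(-649936735/52728) = -710380851355/26364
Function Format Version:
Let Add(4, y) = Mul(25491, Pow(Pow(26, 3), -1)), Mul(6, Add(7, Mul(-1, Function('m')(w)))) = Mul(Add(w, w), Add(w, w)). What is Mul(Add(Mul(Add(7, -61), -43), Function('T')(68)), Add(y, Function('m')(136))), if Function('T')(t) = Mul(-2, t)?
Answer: Rational(-710380851355, 26364) ≈ -2.6945e+7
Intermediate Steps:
Function('m')(w) = Add(7, Mul(Rational(-2, 3), Pow(w, 2))) (Function('m')(w) = Add(7, Mul(Rational(-1, 6), Mul(Add(w, w), Add(w, w)))) = Add(7, Mul(Rational(-1, 6), Mul(Mul(2, w), Mul(2, w)))) = Add(7, Mul(Rational(-1, 6), Mul(4, Pow(w, 2)))) = Add(7, Mul(Rational(-2, 3), Pow(w, 2))))
y = Rational(-44813, 17576) (y = Add(-4, Mul(25491, Pow(Pow(26, 3), -1))) = Add(-4, Mul(25491, Pow(17576, -1))) = Add(-4, Mul(25491, Rational(1, 17576))) = Add(-4, Rational(25491, 17576)) = Rational(-44813, 17576) ≈ -2.5497)
Mul(Add(Mul(Add(7, -61), -43), Function('T')(68)), Add(y, Function('m')(136))) = Mul(Add(Mul(Add(7, -61), -43), Mul(-2, 68)), Add(Rational(-44813, 17576), Add(7, Mul(Rational(-2, 3), Pow(136, 2))))) = Mul(Add(Mul(-54, -43), -136), Add(Rational(-44813, 17576), Add(7, Mul(Rational(-2, 3), 18496)))) = Mul(Add(2322, -136), Add(Rational(-44813, 17576), Add(7, Rational(-36992, 3)))) = Mul(2186, Add(Rational(-44813, 17576), Rational(-36971, 3))) = Mul(2186, Rational(-649936735, 52728)) = Rational(-710380851355, 26364)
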